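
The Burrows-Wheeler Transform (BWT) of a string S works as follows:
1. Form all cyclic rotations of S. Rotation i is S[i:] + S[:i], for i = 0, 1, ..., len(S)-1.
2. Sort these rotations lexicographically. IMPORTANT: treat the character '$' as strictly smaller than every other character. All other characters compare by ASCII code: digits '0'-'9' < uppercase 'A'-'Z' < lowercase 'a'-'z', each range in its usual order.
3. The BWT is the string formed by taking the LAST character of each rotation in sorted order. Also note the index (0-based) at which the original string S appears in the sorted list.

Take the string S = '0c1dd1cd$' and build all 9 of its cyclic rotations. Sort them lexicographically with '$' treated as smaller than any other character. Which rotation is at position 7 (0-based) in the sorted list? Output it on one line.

All 9 rotations (rotation i = S[i:]+S[:i]):
  rot[0] = 0c1dd1cd$
  rot[1] = c1dd1cd$0
  rot[2] = 1dd1cd$0c
  rot[3] = dd1cd$0c1
  rot[4] = d1cd$0c1d
  rot[5] = 1cd$0c1dd
  rot[6] = cd$0c1dd1
  rot[7] = d$0c1dd1c
  rot[8] = $0c1dd1cd
Sorted (with $ < everything):
  sorted[0] = $0c1dd1cd
  sorted[1] = 0c1dd1cd$
  sorted[2] = 1cd$0c1dd
  sorted[3] = 1dd1cd$0c
  sorted[4] = c1dd1cd$0
  sorted[5] = cd$0c1dd1
  sorted[6] = d$0c1dd1c
  sorted[7] = d1cd$0c1d
  sorted[8] = dd1cd$0c1
sorted[7] = d1cd$0c1d

Answer: d1cd$0c1d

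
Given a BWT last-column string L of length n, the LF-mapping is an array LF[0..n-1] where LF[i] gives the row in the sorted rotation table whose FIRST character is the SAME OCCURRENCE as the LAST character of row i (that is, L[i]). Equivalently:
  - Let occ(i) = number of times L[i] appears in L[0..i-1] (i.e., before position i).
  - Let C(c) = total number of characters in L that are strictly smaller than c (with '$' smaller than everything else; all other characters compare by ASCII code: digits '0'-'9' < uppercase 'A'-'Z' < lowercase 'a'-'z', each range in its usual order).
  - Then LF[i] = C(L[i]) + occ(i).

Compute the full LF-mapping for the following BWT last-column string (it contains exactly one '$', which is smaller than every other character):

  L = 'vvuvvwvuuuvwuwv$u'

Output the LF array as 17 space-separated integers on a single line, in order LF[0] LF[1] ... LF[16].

Answer: 7 8 1 9 10 14 11 2 3 4 12 15 5 16 13 0 6

Derivation:
Char counts: '$':1, 'u':6, 'v':7, 'w':3
C (first-col start): C('$')=0, C('u')=1, C('v')=7, C('w')=14
L[0]='v': occ=0, LF[0]=C('v')+0=7+0=7
L[1]='v': occ=1, LF[1]=C('v')+1=7+1=8
L[2]='u': occ=0, LF[2]=C('u')+0=1+0=1
L[3]='v': occ=2, LF[3]=C('v')+2=7+2=9
L[4]='v': occ=3, LF[4]=C('v')+3=7+3=10
L[5]='w': occ=0, LF[5]=C('w')+0=14+0=14
L[6]='v': occ=4, LF[6]=C('v')+4=7+4=11
L[7]='u': occ=1, LF[7]=C('u')+1=1+1=2
L[8]='u': occ=2, LF[8]=C('u')+2=1+2=3
L[9]='u': occ=3, LF[9]=C('u')+3=1+3=4
L[10]='v': occ=5, LF[10]=C('v')+5=7+5=12
L[11]='w': occ=1, LF[11]=C('w')+1=14+1=15
L[12]='u': occ=4, LF[12]=C('u')+4=1+4=5
L[13]='w': occ=2, LF[13]=C('w')+2=14+2=16
L[14]='v': occ=6, LF[14]=C('v')+6=7+6=13
L[15]='$': occ=0, LF[15]=C('$')+0=0+0=0
L[16]='u': occ=5, LF[16]=C('u')+5=1+5=6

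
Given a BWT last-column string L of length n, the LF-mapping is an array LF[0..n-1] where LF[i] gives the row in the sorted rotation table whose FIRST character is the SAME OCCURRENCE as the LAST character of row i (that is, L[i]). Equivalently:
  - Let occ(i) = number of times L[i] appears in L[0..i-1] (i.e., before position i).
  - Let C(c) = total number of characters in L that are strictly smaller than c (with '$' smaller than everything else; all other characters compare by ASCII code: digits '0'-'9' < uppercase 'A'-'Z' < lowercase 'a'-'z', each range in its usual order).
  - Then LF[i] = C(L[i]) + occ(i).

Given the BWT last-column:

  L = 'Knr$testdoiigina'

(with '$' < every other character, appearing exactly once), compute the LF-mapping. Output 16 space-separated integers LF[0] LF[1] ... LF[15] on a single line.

Char counts: '$':1, 'K':1, 'a':1, 'd':1, 'e':1, 'g':1, 'i':3, 'n':2, 'o':1, 'r':1, 's':1, 't':2
C (first-col start): C('$')=0, C('K')=1, C('a')=2, C('d')=3, C('e')=4, C('g')=5, C('i')=6, C('n')=9, C('o')=11, C('r')=12, C('s')=13, C('t')=14
L[0]='K': occ=0, LF[0]=C('K')+0=1+0=1
L[1]='n': occ=0, LF[1]=C('n')+0=9+0=9
L[2]='r': occ=0, LF[2]=C('r')+0=12+0=12
L[3]='$': occ=0, LF[3]=C('$')+0=0+0=0
L[4]='t': occ=0, LF[4]=C('t')+0=14+0=14
L[5]='e': occ=0, LF[5]=C('e')+0=4+0=4
L[6]='s': occ=0, LF[6]=C('s')+0=13+0=13
L[7]='t': occ=1, LF[7]=C('t')+1=14+1=15
L[8]='d': occ=0, LF[8]=C('d')+0=3+0=3
L[9]='o': occ=0, LF[9]=C('o')+0=11+0=11
L[10]='i': occ=0, LF[10]=C('i')+0=6+0=6
L[11]='i': occ=1, LF[11]=C('i')+1=6+1=7
L[12]='g': occ=0, LF[12]=C('g')+0=5+0=5
L[13]='i': occ=2, LF[13]=C('i')+2=6+2=8
L[14]='n': occ=1, LF[14]=C('n')+1=9+1=10
L[15]='a': occ=0, LF[15]=C('a')+0=2+0=2

Answer: 1 9 12 0 14 4 13 15 3 11 6 7 5 8 10 2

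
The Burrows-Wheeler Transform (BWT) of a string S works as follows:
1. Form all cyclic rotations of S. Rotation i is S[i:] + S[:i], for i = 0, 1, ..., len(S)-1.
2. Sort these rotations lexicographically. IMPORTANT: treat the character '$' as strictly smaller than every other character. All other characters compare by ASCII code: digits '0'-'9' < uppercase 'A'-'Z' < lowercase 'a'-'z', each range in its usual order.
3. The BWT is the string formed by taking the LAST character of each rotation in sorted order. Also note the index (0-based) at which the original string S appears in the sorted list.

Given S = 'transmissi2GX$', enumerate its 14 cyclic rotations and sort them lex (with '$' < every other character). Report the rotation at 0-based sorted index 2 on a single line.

Answer: GX$transmissi2

Derivation:
All 14 rotations (rotation i = S[i:]+S[:i]):
  rot[0] = transmissi2GX$
  rot[1] = ransmissi2GX$t
  rot[2] = ansmissi2GX$tr
  rot[3] = nsmissi2GX$tra
  rot[4] = smissi2GX$tran
  rot[5] = missi2GX$trans
  rot[6] = issi2GX$transm
  rot[7] = ssi2GX$transmi
  rot[8] = si2GX$transmis
  rot[9] = i2GX$transmiss
  rot[10] = 2GX$transmissi
  rot[11] = GX$transmissi2
  rot[12] = X$transmissi2G
  rot[13] = $transmissi2GX
Sorted (with $ < everything):
  sorted[0] = $transmissi2GX
  sorted[1] = 2GX$transmissi
  sorted[2] = GX$transmissi2
  sorted[3] = X$transmissi2G
  sorted[4] = ansmissi2GX$tr
  sorted[5] = i2GX$transmiss
  sorted[6] = issi2GX$transm
  sorted[7] = missi2GX$trans
  sorted[8] = nsmissi2GX$tra
  sorted[9] = ransmissi2GX$t
  sorted[10] = si2GX$transmis
  sorted[11] = smissi2GX$tran
  sorted[12] = ssi2GX$transmi
  sorted[13] = transmissi2GX$
sorted[2] = GX$transmissi2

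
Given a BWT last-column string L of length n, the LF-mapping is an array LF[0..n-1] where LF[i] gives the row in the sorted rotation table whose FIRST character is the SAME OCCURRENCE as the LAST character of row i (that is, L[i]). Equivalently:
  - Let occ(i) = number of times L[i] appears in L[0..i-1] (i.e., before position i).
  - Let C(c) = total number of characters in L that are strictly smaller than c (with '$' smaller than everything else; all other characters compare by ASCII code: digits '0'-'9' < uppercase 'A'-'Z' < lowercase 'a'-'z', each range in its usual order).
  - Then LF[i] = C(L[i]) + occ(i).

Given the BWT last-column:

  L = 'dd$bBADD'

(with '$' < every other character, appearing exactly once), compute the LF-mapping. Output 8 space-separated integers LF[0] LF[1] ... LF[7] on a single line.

Answer: 6 7 0 5 2 1 3 4

Derivation:
Char counts: '$':1, 'A':1, 'B':1, 'D':2, 'b':1, 'd':2
C (first-col start): C('$')=0, C('A')=1, C('B')=2, C('D')=3, C('b')=5, C('d')=6
L[0]='d': occ=0, LF[0]=C('d')+0=6+0=6
L[1]='d': occ=1, LF[1]=C('d')+1=6+1=7
L[2]='$': occ=0, LF[2]=C('$')+0=0+0=0
L[3]='b': occ=0, LF[3]=C('b')+0=5+0=5
L[4]='B': occ=0, LF[4]=C('B')+0=2+0=2
L[5]='A': occ=0, LF[5]=C('A')+0=1+0=1
L[6]='D': occ=0, LF[6]=C('D')+0=3+0=3
L[7]='D': occ=1, LF[7]=C('D')+1=3+1=4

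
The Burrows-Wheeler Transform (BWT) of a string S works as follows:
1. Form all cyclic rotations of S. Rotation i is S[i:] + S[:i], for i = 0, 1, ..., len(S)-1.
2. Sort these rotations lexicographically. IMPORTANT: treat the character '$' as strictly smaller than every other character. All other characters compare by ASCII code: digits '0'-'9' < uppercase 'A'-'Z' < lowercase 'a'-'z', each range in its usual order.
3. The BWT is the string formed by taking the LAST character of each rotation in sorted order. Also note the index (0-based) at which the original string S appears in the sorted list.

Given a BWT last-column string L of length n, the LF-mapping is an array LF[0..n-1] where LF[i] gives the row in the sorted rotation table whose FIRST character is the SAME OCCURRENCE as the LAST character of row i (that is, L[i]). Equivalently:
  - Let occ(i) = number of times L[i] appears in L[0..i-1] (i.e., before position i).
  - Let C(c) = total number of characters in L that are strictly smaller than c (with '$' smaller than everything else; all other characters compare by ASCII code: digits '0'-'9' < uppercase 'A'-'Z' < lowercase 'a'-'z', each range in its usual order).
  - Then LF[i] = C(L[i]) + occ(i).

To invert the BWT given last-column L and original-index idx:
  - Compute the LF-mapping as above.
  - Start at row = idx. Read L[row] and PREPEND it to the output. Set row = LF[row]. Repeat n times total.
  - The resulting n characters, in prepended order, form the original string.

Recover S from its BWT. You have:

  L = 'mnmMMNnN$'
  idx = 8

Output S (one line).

LF mapping: 5 7 6 1 2 3 8 4 0
Walk LF starting at row 8, prepending L[row]:
  step 1: row=8, L[8]='$', prepend. Next row=LF[8]=0
  step 2: row=0, L[0]='m', prepend. Next row=LF[0]=5
  step 3: row=5, L[5]='N', prepend. Next row=LF[5]=3
  step 4: row=3, L[3]='M', prepend. Next row=LF[3]=1
  step 5: row=1, L[1]='n', prepend. Next row=LF[1]=7
  step 6: row=7, L[7]='N', prepend. Next row=LF[7]=4
  step 7: row=4, L[4]='M', prepend. Next row=LF[4]=2
  step 8: row=2, L[2]='m', prepend. Next row=LF[2]=6
  step 9: row=6, L[6]='n', prepend. Next row=LF[6]=8
Reversed output: nmMNnMNm$

Answer: nmMNnMNm$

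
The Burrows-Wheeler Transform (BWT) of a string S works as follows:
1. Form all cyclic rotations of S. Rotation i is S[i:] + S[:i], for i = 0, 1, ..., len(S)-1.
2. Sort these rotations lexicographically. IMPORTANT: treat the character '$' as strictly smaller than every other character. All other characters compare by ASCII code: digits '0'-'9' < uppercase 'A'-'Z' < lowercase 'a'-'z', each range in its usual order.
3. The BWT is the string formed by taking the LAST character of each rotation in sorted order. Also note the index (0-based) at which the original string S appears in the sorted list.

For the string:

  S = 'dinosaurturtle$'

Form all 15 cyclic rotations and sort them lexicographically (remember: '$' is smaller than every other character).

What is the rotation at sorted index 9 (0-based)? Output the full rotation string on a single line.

Answer: rturtle$dinosau

Derivation:
All 15 rotations (rotation i = S[i:]+S[:i]):
  rot[0] = dinosaurturtle$
  rot[1] = inosaurturtle$d
  rot[2] = nosaurturtle$di
  rot[3] = osaurturtle$din
  rot[4] = saurturtle$dino
  rot[5] = aurturtle$dinos
  rot[6] = urturtle$dinosa
  rot[7] = rturtle$dinosau
  rot[8] = turtle$dinosaur
  rot[9] = urtle$dinosaurt
  rot[10] = rtle$dinosaurtu
  rot[11] = tle$dinosaurtur
  rot[12] = le$dinosaurturt
  rot[13] = e$dinosaurturtl
  rot[14] = $dinosaurturtle
Sorted (with $ < everything):
  sorted[0] = $dinosaurturtle
  sorted[1] = aurturtle$dinos
  sorted[2] = dinosaurturtle$
  sorted[3] = e$dinosaurturtl
  sorted[4] = inosaurturtle$d
  sorted[5] = le$dinosaurturt
  sorted[6] = nosaurturtle$di
  sorted[7] = osaurturtle$din
  sorted[8] = rtle$dinosaurtu
  sorted[9] = rturtle$dinosau
  sorted[10] = saurturtle$dino
  sorted[11] = tle$dinosaurtur
  sorted[12] = turtle$dinosaur
  sorted[13] = urtle$dinosaurt
  sorted[14] = urturtle$dinosa
sorted[9] = rturtle$dinosau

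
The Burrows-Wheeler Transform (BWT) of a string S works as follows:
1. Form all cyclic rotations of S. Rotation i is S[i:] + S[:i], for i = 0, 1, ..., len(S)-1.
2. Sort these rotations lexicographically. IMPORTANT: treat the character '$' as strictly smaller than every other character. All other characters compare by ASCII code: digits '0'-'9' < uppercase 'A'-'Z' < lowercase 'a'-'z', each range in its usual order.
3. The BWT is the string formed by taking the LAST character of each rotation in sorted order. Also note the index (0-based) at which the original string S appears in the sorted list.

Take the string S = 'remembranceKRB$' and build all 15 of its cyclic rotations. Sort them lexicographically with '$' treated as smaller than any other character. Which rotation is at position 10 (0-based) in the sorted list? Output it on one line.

Answer: mbranceKRB$reme

Derivation:
All 15 rotations (rotation i = S[i:]+S[:i]):
  rot[0] = remembranceKRB$
  rot[1] = emembranceKRB$r
  rot[2] = membranceKRB$re
  rot[3] = embranceKRB$rem
  rot[4] = mbranceKRB$reme
  rot[5] = branceKRB$remem
  rot[6] = ranceKRB$rememb
  rot[7] = anceKRB$remembr
  rot[8] = nceKRB$remembra
  rot[9] = ceKRB$remembran
  rot[10] = eKRB$remembranc
  rot[11] = KRB$remembrance
  rot[12] = RB$remembranceK
  rot[13] = B$remembranceKR
  rot[14] = $remembranceKRB
Sorted (with $ < everything):
  sorted[0] = $remembranceKRB
  sorted[1] = B$remembranceKR
  sorted[2] = KRB$remembrance
  sorted[3] = RB$remembranceK
  sorted[4] = anceKRB$remembr
  sorted[5] = branceKRB$remem
  sorted[6] = ceKRB$remembran
  sorted[7] = eKRB$remembranc
  sorted[8] = embranceKRB$rem
  sorted[9] = emembranceKRB$r
  sorted[10] = mbranceKRB$reme
  sorted[11] = membranceKRB$re
  sorted[12] = nceKRB$remembra
  sorted[13] = ranceKRB$rememb
  sorted[14] = remembranceKRB$
sorted[10] = mbranceKRB$reme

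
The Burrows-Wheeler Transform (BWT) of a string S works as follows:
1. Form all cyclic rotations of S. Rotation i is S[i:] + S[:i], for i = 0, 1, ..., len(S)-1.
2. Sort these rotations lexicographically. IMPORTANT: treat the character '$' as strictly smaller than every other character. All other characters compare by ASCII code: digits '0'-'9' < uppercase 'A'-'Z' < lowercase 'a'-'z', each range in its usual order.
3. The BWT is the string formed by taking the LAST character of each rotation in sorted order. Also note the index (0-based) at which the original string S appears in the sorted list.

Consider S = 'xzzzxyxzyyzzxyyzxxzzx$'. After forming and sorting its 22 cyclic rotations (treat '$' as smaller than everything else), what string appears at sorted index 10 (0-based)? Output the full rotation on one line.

Answer: yyzzxyyzxxzzx$xzzzxyxz

Derivation:
All 22 rotations (rotation i = S[i:]+S[:i]):
  rot[0] = xzzzxyxzyyzzxyyzxxzzx$
  rot[1] = zzzxyxzyyzzxyyzxxzzx$x
  rot[2] = zzxyxzyyzzxyyzxxzzx$xz
  rot[3] = zxyxzyyzzxyyzxxzzx$xzz
  rot[4] = xyxzyyzzxyyzxxzzx$xzzz
  rot[5] = yxzyyzzxyyzxxzzx$xzzzx
  rot[6] = xzyyzzxyyzxxzzx$xzzzxy
  rot[7] = zyyzzxyyzxxzzx$xzzzxyx
  rot[8] = yyzzxyyzxxzzx$xzzzxyxz
  rot[9] = yzzxyyzxxzzx$xzzzxyxzy
  rot[10] = zzxyyzxxzzx$xzzzxyxzyy
  rot[11] = zxyyzxxzzx$xzzzxyxzyyz
  rot[12] = xyyzxxzzx$xzzzxyxzyyzz
  rot[13] = yyzxxzzx$xzzzxyxzyyzzx
  rot[14] = yzxxzzx$xzzzxyxzyyzzxy
  rot[15] = zxxzzx$xzzzxyxzyyzzxyy
  rot[16] = xxzzx$xzzzxyxzyyzzxyyz
  rot[17] = xzzx$xzzzxyxzyyzzxyyzx
  rot[18] = zzx$xzzzxyxzyyzzxyyzxx
  rot[19] = zx$xzzzxyxzyyzzxyyzxxz
  rot[20] = x$xzzzxyxzyyzzxyyzxxzz
  rot[21] = $xzzzxyxzyyzzxyyzxxzzx
Sorted (with $ < everything):
  sorted[0] = $xzzzxyxzyyzzxyyzxxzzx
  sorted[1] = x$xzzzxyxzyyzzxyyzxxzz
  sorted[2] = xxzzx$xzzzxyxzyyzzxyyz
  sorted[3] = xyxzyyzzxyyzxxzzx$xzzz
  sorted[4] = xyyzxxzzx$xzzzxyxzyyzz
  sorted[5] = xzyyzzxyyzxxzzx$xzzzxy
  sorted[6] = xzzx$xzzzxyxzyyzzxyyzx
  sorted[7] = xzzzxyxzyyzzxyyzxxzzx$
  sorted[8] = yxzyyzzxyyzxxzzx$xzzzx
  sorted[9] = yyzxxzzx$xzzzxyxzyyzzx
  sorted[10] = yyzzxyyzxxzzx$xzzzxyxz
  sorted[11] = yzxxzzx$xzzzxyxzyyzzxy
  sorted[12] = yzzxyyzxxzzx$xzzzxyxzy
  sorted[13] = zx$xzzzxyxzyyzzxyyzxxz
  sorted[14] = zxxzzx$xzzzxyxzyyzzxyy
  sorted[15] = zxyxzyyzzxyyzxxzzx$xzz
  sorted[16] = zxyyzxxzzx$xzzzxyxzyyz
  sorted[17] = zyyzzxyyzxxzzx$xzzzxyx
  sorted[18] = zzx$xzzzxyxzyyzzxyyzxx
  sorted[19] = zzxyxzyyzzxyyzxxzzx$xz
  sorted[20] = zzxyyzxxzzx$xzzzxyxzyy
  sorted[21] = zzzxyxzyyzzxyyzxxzzx$x
sorted[10] = yyzzxyyzxxzzx$xzzzxyxz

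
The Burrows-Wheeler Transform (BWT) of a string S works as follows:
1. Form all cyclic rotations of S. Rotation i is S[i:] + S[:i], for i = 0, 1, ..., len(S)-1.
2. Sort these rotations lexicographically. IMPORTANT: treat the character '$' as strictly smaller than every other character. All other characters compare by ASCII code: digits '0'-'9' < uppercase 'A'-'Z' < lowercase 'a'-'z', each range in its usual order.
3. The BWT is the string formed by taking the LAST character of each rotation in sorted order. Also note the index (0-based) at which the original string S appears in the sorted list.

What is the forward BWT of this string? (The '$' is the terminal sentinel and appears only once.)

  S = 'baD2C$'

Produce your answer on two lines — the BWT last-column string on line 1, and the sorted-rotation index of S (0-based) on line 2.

Answer: CD2ab$
5

Derivation:
All 6 rotations (rotation i = S[i:]+S[:i]):
  rot[0] = baD2C$
  rot[1] = aD2C$b
  rot[2] = D2C$ba
  rot[3] = 2C$baD
  rot[4] = C$baD2
  rot[5] = $baD2C
Sorted (with $ < everything):
  sorted[0] = $baD2C  (last char: 'C')
  sorted[1] = 2C$baD  (last char: 'D')
  sorted[2] = C$baD2  (last char: '2')
  sorted[3] = D2C$ba  (last char: 'a')
  sorted[4] = aD2C$b  (last char: 'b')
  sorted[5] = baD2C$  (last char: '$')
Last column: CD2ab$
Original string S is at sorted index 5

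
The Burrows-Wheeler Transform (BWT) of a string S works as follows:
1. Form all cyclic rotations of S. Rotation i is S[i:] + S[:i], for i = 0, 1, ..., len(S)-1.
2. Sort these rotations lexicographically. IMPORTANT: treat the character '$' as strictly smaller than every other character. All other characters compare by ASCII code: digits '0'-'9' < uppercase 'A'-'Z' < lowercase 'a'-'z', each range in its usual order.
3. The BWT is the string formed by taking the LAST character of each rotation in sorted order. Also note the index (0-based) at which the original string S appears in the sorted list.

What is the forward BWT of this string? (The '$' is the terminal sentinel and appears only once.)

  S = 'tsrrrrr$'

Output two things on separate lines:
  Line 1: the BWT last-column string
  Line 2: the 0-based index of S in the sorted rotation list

All 8 rotations (rotation i = S[i:]+S[:i]):
  rot[0] = tsrrrrr$
  rot[1] = srrrrr$t
  rot[2] = rrrrr$ts
  rot[3] = rrrr$tsr
  rot[4] = rrr$tsrr
  rot[5] = rr$tsrrr
  rot[6] = r$tsrrrr
  rot[7] = $tsrrrrr
Sorted (with $ < everything):
  sorted[0] = $tsrrrrr  (last char: 'r')
  sorted[1] = r$tsrrrr  (last char: 'r')
  sorted[2] = rr$tsrrr  (last char: 'r')
  sorted[3] = rrr$tsrr  (last char: 'r')
  sorted[4] = rrrr$tsr  (last char: 'r')
  sorted[5] = rrrrr$ts  (last char: 's')
  sorted[6] = srrrrr$t  (last char: 't')
  sorted[7] = tsrrrrr$  (last char: '$')
Last column: rrrrrst$
Original string S is at sorted index 7

Answer: rrrrrst$
7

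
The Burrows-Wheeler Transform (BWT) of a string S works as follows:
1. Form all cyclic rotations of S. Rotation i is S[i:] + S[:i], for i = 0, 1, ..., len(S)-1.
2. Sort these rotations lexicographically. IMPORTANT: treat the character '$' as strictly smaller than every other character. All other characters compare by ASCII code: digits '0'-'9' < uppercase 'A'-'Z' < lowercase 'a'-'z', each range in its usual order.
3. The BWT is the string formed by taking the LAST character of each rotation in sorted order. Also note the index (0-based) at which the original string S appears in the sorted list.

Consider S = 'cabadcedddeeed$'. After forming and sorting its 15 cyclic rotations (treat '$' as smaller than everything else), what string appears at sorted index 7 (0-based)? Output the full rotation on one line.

All 15 rotations (rotation i = S[i:]+S[:i]):
  rot[0] = cabadcedddeeed$
  rot[1] = abadcedddeeed$c
  rot[2] = badcedddeeed$ca
  rot[3] = adcedddeeed$cab
  rot[4] = dcedddeeed$caba
  rot[5] = cedddeeed$cabad
  rot[6] = edddeeed$cabadc
  rot[7] = dddeeed$cabadce
  rot[8] = ddeeed$cabadced
  rot[9] = deeed$cabadcedd
  rot[10] = eeed$cabadceddd
  rot[11] = eed$cabadceddde
  rot[12] = ed$cabadcedddee
  rot[13] = d$cabadcedddeee
  rot[14] = $cabadcedddeeed
Sorted (with $ < everything):
  sorted[0] = $cabadcedddeeed
  sorted[1] = abadcedddeeed$c
  sorted[2] = adcedddeeed$cab
  sorted[3] = badcedddeeed$ca
  sorted[4] = cabadcedddeeed$
  sorted[5] = cedddeeed$cabad
  sorted[6] = d$cabadcedddeee
  sorted[7] = dcedddeeed$caba
  sorted[8] = dddeeed$cabadce
  sorted[9] = ddeeed$cabadced
  sorted[10] = deeed$cabadcedd
  sorted[11] = ed$cabadcedddee
  sorted[12] = edddeeed$cabadc
  sorted[13] = eed$cabadceddde
  sorted[14] = eeed$cabadceddd
sorted[7] = dcedddeeed$caba

Answer: dcedddeeed$caba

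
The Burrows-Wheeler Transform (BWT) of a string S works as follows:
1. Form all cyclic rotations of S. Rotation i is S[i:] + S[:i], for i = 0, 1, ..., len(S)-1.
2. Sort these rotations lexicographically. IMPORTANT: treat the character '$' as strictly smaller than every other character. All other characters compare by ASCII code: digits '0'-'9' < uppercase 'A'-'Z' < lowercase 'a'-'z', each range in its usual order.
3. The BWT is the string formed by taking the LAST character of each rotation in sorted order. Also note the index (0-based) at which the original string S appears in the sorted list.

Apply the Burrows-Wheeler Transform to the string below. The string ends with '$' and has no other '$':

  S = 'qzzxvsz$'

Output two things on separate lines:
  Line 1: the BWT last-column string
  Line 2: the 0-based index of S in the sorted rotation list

Answer: z$vxzszq
1

Derivation:
All 8 rotations (rotation i = S[i:]+S[:i]):
  rot[0] = qzzxvsz$
  rot[1] = zzxvsz$q
  rot[2] = zxvsz$qz
  rot[3] = xvsz$qzz
  rot[4] = vsz$qzzx
  rot[5] = sz$qzzxv
  rot[6] = z$qzzxvs
  rot[7] = $qzzxvsz
Sorted (with $ < everything):
  sorted[0] = $qzzxvsz  (last char: 'z')
  sorted[1] = qzzxvsz$  (last char: '$')
  sorted[2] = sz$qzzxv  (last char: 'v')
  sorted[3] = vsz$qzzx  (last char: 'x')
  sorted[4] = xvsz$qzz  (last char: 'z')
  sorted[5] = z$qzzxvs  (last char: 's')
  sorted[6] = zxvsz$qz  (last char: 'z')
  sorted[7] = zzxvsz$q  (last char: 'q')
Last column: z$vxzszq
Original string S is at sorted index 1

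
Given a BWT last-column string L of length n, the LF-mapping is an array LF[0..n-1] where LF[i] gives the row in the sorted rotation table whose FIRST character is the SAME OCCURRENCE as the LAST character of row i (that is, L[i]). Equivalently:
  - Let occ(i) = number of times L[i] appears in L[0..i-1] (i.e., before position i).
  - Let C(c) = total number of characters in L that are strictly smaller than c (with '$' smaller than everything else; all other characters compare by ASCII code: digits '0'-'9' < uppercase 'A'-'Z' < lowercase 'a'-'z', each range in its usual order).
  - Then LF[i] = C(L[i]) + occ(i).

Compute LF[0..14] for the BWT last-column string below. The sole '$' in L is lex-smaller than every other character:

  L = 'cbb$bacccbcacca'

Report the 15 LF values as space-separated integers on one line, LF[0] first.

Char counts: '$':1, 'a':3, 'b':4, 'c':7
C (first-col start): C('$')=0, C('a')=1, C('b')=4, C('c')=8
L[0]='c': occ=0, LF[0]=C('c')+0=8+0=8
L[1]='b': occ=0, LF[1]=C('b')+0=4+0=4
L[2]='b': occ=1, LF[2]=C('b')+1=4+1=5
L[3]='$': occ=0, LF[3]=C('$')+0=0+0=0
L[4]='b': occ=2, LF[4]=C('b')+2=4+2=6
L[5]='a': occ=0, LF[5]=C('a')+0=1+0=1
L[6]='c': occ=1, LF[6]=C('c')+1=8+1=9
L[7]='c': occ=2, LF[7]=C('c')+2=8+2=10
L[8]='c': occ=3, LF[8]=C('c')+3=8+3=11
L[9]='b': occ=3, LF[9]=C('b')+3=4+3=7
L[10]='c': occ=4, LF[10]=C('c')+4=8+4=12
L[11]='a': occ=1, LF[11]=C('a')+1=1+1=2
L[12]='c': occ=5, LF[12]=C('c')+5=8+5=13
L[13]='c': occ=6, LF[13]=C('c')+6=8+6=14
L[14]='a': occ=2, LF[14]=C('a')+2=1+2=3

Answer: 8 4 5 0 6 1 9 10 11 7 12 2 13 14 3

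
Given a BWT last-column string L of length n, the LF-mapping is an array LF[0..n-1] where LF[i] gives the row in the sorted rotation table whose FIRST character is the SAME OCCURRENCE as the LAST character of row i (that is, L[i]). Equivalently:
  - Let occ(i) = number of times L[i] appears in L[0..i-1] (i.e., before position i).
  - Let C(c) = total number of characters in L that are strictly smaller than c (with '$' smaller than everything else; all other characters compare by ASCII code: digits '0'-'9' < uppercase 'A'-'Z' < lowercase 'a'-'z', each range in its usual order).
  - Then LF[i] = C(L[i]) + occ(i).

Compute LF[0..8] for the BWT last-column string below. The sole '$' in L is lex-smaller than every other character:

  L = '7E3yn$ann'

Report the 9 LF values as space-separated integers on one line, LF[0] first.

Answer: 2 3 1 8 5 0 4 6 7

Derivation:
Char counts: '$':1, '3':1, '7':1, 'E':1, 'a':1, 'n':3, 'y':1
C (first-col start): C('$')=0, C('3')=1, C('7')=2, C('E')=3, C('a')=4, C('n')=5, C('y')=8
L[0]='7': occ=0, LF[0]=C('7')+0=2+0=2
L[1]='E': occ=0, LF[1]=C('E')+0=3+0=3
L[2]='3': occ=0, LF[2]=C('3')+0=1+0=1
L[3]='y': occ=0, LF[3]=C('y')+0=8+0=8
L[4]='n': occ=0, LF[4]=C('n')+0=5+0=5
L[5]='$': occ=0, LF[5]=C('$')+0=0+0=0
L[6]='a': occ=0, LF[6]=C('a')+0=4+0=4
L[7]='n': occ=1, LF[7]=C('n')+1=5+1=6
L[8]='n': occ=2, LF[8]=C('n')+2=5+2=7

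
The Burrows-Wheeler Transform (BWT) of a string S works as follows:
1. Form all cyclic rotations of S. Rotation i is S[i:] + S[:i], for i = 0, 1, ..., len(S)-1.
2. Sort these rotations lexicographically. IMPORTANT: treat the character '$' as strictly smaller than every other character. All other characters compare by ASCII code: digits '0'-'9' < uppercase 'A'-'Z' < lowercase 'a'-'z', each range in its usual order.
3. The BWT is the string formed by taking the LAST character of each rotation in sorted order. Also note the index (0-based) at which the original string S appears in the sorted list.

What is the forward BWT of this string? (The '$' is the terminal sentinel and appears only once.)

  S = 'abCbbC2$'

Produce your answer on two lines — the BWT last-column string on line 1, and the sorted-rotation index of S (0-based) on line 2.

All 8 rotations (rotation i = S[i:]+S[:i]):
  rot[0] = abCbbC2$
  rot[1] = bCbbC2$a
  rot[2] = CbbC2$ab
  rot[3] = bbC2$abC
  rot[4] = bC2$abCb
  rot[5] = C2$abCbb
  rot[6] = 2$abCbbC
  rot[7] = $abCbbC2
Sorted (with $ < everything):
  sorted[0] = $abCbbC2  (last char: '2')
  sorted[1] = 2$abCbbC  (last char: 'C')
  sorted[2] = C2$abCbb  (last char: 'b')
  sorted[3] = CbbC2$ab  (last char: 'b')
  sorted[4] = abCbbC2$  (last char: '$')
  sorted[5] = bC2$abCb  (last char: 'b')
  sorted[6] = bCbbC2$a  (last char: 'a')
  sorted[7] = bbC2$abC  (last char: 'C')
Last column: 2Cbb$baC
Original string S is at sorted index 4

Answer: 2Cbb$baC
4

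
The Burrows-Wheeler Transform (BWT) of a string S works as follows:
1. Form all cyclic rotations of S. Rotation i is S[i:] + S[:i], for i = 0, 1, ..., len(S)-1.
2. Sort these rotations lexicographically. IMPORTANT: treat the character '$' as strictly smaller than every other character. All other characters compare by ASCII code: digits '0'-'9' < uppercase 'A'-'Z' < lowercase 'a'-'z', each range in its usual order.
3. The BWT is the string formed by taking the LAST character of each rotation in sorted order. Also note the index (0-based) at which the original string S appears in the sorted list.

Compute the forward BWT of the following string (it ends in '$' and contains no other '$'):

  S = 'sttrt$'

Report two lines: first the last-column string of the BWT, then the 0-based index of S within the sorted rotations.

All 6 rotations (rotation i = S[i:]+S[:i]):
  rot[0] = sttrt$
  rot[1] = ttrt$s
  rot[2] = trt$st
  rot[3] = rt$stt
  rot[4] = t$sttr
  rot[5] = $sttrt
Sorted (with $ < everything):
  sorted[0] = $sttrt  (last char: 't')
  sorted[1] = rt$stt  (last char: 't')
  sorted[2] = sttrt$  (last char: '$')
  sorted[3] = t$sttr  (last char: 'r')
  sorted[4] = trt$st  (last char: 't')
  sorted[5] = ttrt$s  (last char: 's')
Last column: tt$rts
Original string S is at sorted index 2

Answer: tt$rts
2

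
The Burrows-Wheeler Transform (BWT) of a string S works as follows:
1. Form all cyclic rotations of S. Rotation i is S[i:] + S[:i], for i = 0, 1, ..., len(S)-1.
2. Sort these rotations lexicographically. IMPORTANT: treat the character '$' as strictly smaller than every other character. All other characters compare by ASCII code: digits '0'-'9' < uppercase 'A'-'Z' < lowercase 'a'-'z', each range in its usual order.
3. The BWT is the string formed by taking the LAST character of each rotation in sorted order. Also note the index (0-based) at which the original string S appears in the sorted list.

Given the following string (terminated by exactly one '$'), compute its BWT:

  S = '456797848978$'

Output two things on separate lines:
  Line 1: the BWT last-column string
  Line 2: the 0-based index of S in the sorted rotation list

All 13 rotations (rotation i = S[i:]+S[:i]):
  rot[0] = 456797848978$
  rot[1] = 56797848978$4
  rot[2] = 6797848978$45
  rot[3] = 797848978$456
  rot[4] = 97848978$4567
  rot[5] = 7848978$45679
  rot[6] = 848978$456797
  rot[7] = 48978$4567978
  rot[8] = 8978$45679784
  rot[9] = 978$456797848
  rot[10] = 78$4567978489
  rot[11] = 8$45679784897
  rot[12] = $456797848978
Sorted (with $ < everything):
  sorted[0] = $456797848978  (last char: '8')
  sorted[1] = 456797848978$  (last char: '$')
  sorted[2] = 48978$4567978  (last char: '8')
  sorted[3] = 56797848978$4  (last char: '4')
  sorted[4] = 6797848978$45  (last char: '5')
  sorted[5] = 78$4567978489  (last char: '9')
  sorted[6] = 7848978$45679  (last char: '9')
  sorted[7] = 797848978$456  (last char: '6')
  sorted[8] = 8$45679784897  (last char: '7')
  sorted[9] = 848978$456797  (last char: '7')
  sorted[10] = 8978$45679784  (last char: '4')
  sorted[11] = 978$456797848  (last char: '8')
  sorted[12] = 97848978$4567  (last char: '7')
Last column: 8$84599677487
Original string S is at sorted index 1

Answer: 8$84599677487
1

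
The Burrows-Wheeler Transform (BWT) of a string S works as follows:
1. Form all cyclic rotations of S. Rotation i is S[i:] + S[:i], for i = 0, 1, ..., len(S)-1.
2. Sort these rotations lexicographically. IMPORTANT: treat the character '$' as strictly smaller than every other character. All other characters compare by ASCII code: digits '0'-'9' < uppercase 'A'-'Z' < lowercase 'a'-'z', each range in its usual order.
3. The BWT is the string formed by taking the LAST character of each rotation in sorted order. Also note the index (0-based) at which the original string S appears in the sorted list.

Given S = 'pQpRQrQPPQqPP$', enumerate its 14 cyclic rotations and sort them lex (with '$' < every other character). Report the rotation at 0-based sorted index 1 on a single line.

All 14 rotations (rotation i = S[i:]+S[:i]):
  rot[0] = pQpRQrQPPQqPP$
  rot[1] = QpRQrQPPQqPP$p
  rot[2] = pRQrQPPQqPP$pQ
  rot[3] = RQrQPPQqPP$pQp
  rot[4] = QrQPPQqPP$pQpR
  rot[5] = rQPPQqPP$pQpRQ
  rot[6] = QPPQqPP$pQpRQr
  rot[7] = PPQqPP$pQpRQrQ
  rot[8] = PQqPP$pQpRQrQP
  rot[9] = QqPP$pQpRQrQPP
  rot[10] = qPP$pQpRQrQPPQ
  rot[11] = PP$pQpRQrQPPQq
  rot[12] = P$pQpRQrQPPQqP
  rot[13] = $pQpRQrQPPQqPP
Sorted (with $ < everything):
  sorted[0] = $pQpRQrQPPQqPP
  sorted[1] = P$pQpRQrQPPQqP
  sorted[2] = PP$pQpRQrQPPQq
  sorted[3] = PPQqPP$pQpRQrQ
  sorted[4] = PQqPP$pQpRQrQP
  sorted[5] = QPPQqPP$pQpRQr
  sorted[6] = QpRQrQPPQqPP$p
  sorted[7] = QqPP$pQpRQrQPP
  sorted[8] = QrQPPQqPP$pQpR
  sorted[9] = RQrQPPQqPP$pQp
  sorted[10] = pQpRQrQPPQqPP$
  sorted[11] = pRQrQPPQqPP$pQ
  sorted[12] = qPP$pQpRQrQPPQ
  sorted[13] = rQPPQqPP$pQpRQ
sorted[1] = P$pQpRQrQPPQqP

Answer: P$pQpRQrQPPQqP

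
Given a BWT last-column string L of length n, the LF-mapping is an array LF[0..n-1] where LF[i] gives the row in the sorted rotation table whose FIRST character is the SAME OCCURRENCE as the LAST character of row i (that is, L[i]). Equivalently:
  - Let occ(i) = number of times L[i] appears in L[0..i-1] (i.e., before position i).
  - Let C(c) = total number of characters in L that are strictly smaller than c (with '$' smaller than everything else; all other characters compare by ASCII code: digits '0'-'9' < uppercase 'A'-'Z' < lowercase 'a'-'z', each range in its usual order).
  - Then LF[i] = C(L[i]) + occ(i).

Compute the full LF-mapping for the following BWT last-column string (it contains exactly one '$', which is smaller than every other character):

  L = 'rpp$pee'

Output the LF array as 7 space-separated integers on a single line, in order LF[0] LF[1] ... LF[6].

Answer: 6 3 4 0 5 1 2

Derivation:
Char counts: '$':1, 'e':2, 'p':3, 'r':1
C (first-col start): C('$')=0, C('e')=1, C('p')=3, C('r')=6
L[0]='r': occ=0, LF[0]=C('r')+0=6+0=6
L[1]='p': occ=0, LF[1]=C('p')+0=3+0=3
L[2]='p': occ=1, LF[2]=C('p')+1=3+1=4
L[3]='$': occ=0, LF[3]=C('$')+0=0+0=0
L[4]='p': occ=2, LF[4]=C('p')+2=3+2=5
L[5]='e': occ=0, LF[5]=C('e')+0=1+0=1
L[6]='e': occ=1, LF[6]=C('e')+1=1+1=2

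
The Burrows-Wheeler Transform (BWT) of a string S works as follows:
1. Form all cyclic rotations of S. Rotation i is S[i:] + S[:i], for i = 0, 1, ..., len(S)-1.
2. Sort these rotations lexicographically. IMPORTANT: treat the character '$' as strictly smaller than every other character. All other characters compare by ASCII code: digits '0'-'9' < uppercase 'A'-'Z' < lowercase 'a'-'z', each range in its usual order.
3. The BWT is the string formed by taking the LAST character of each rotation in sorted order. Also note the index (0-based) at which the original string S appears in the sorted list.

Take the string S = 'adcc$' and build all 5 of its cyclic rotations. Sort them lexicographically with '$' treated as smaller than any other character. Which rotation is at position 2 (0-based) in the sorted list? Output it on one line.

All 5 rotations (rotation i = S[i:]+S[:i]):
  rot[0] = adcc$
  rot[1] = dcc$a
  rot[2] = cc$ad
  rot[3] = c$adc
  rot[4] = $adcc
Sorted (with $ < everything):
  sorted[0] = $adcc
  sorted[1] = adcc$
  sorted[2] = c$adc
  sorted[3] = cc$ad
  sorted[4] = dcc$a
sorted[2] = c$adc

Answer: c$adc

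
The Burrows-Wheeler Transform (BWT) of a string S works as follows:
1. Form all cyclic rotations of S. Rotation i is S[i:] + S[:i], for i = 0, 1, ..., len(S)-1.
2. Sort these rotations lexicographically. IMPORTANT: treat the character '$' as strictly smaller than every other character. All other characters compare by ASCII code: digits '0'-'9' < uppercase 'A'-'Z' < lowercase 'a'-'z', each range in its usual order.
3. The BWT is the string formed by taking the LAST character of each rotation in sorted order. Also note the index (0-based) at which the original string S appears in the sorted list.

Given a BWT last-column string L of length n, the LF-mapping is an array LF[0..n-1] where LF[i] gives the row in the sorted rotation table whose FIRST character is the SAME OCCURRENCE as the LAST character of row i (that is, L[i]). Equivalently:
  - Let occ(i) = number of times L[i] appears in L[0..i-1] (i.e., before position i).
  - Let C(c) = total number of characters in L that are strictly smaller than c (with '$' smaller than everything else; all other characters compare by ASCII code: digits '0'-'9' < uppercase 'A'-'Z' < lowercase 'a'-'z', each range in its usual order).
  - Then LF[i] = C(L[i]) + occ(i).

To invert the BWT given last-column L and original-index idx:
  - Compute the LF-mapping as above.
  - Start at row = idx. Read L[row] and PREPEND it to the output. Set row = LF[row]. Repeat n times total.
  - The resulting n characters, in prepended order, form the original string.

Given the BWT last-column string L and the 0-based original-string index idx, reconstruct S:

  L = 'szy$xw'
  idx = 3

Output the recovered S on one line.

LF mapping: 1 5 4 0 3 2
Walk LF starting at row 3, prepending L[row]:
  step 1: row=3, L[3]='$', prepend. Next row=LF[3]=0
  step 2: row=0, L[0]='s', prepend. Next row=LF[0]=1
  step 3: row=1, L[1]='z', prepend. Next row=LF[1]=5
  step 4: row=5, L[5]='w', prepend. Next row=LF[5]=2
  step 5: row=2, L[2]='y', prepend. Next row=LF[2]=4
  step 6: row=4, L[4]='x', prepend. Next row=LF[4]=3
Reversed output: xywzs$

Answer: xywzs$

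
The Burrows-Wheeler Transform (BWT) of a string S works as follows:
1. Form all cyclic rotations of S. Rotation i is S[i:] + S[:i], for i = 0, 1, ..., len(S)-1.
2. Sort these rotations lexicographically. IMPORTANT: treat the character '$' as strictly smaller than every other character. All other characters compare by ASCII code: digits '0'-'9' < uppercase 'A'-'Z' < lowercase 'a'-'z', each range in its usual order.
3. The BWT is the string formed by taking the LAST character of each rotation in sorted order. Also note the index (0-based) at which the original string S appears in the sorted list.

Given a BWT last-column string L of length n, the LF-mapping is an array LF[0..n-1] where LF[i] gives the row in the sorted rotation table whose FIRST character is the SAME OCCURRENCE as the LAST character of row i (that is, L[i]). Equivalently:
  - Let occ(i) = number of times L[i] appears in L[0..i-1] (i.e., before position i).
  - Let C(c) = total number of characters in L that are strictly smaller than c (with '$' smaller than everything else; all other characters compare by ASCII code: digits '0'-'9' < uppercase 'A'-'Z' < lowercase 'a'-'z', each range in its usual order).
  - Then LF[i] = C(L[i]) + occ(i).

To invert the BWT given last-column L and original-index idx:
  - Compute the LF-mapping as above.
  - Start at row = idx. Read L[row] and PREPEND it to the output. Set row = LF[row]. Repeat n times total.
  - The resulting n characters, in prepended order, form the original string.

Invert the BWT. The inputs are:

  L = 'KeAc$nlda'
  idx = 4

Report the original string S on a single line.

LF mapping: 2 6 1 4 0 8 7 5 3
Walk LF starting at row 4, prepending L[row]:
  step 1: row=4, L[4]='$', prepend. Next row=LF[4]=0
  step 2: row=0, L[0]='K', prepend. Next row=LF[0]=2
  step 3: row=2, L[2]='A', prepend. Next row=LF[2]=1
  step 4: row=1, L[1]='e', prepend. Next row=LF[1]=6
  step 5: row=6, L[6]='l', prepend. Next row=LF[6]=7
  step 6: row=7, L[7]='d', prepend. Next row=LF[7]=5
  step 7: row=5, L[5]='n', prepend. Next row=LF[5]=8
  step 8: row=8, L[8]='a', prepend. Next row=LF[8]=3
  step 9: row=3, L[3]='c', prepend. Next row=LF[3]=4
Reversed output: candleAK$

Answer: candleAK$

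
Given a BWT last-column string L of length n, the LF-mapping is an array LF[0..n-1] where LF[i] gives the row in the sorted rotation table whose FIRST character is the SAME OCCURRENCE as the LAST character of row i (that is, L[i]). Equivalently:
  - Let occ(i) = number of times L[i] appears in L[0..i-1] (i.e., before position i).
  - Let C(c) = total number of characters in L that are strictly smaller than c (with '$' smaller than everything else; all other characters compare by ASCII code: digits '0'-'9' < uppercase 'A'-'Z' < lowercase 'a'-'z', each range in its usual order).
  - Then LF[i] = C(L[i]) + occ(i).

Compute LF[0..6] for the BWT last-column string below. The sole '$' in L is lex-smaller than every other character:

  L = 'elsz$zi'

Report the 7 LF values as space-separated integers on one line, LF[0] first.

Answer: 1 3 4 5 0 6 2

Derivation:
Char counts: '$':1, 'e':1, 'i':1, 'l':1, 's':1, 'z':2
C (first-col start): C('$')=0, C('e')=1, C('i')=2, C('l')=3, C('s')=4, C('z')=5
L[0]='e': occ=0, LF[0]=C('e')+0=1+0=1
L[1]='l': occ=0, LF[1]=C('l')+0=3+0=3
L[2]='s': occ=0, LF[2]=C('s')+0=4+0=4
L[3]='z': occ=0, LF[3]=C('z')+0=5+0=5
L[4]='$': occ=0, LF[4]=C('$')+0=0+0=0
L[5]='z': occ=1, LF[5]=C('z')+1=5+1=6
L[6]='i': occ=0, LF[6]=C('i')+0=2+0=2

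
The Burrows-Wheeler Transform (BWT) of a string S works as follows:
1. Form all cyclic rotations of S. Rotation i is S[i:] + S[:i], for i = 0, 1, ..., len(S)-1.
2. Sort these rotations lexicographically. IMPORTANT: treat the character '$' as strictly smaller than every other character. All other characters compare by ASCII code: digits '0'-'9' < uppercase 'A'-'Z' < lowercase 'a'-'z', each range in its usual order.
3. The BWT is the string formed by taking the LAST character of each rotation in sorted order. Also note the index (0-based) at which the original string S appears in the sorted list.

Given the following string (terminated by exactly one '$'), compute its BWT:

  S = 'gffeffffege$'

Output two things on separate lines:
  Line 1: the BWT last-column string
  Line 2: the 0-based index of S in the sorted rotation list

All 12 rotations (rotation i = S[i:]+S[:i]):
  rot[0] = gffeffffege$
  rot[1] = ffeffffege$g
  rot[2] = feffffege$gf
  rot[3] = effffege$gff
  rot[4] = ffffege$gffe
  rot[5] = fffege$gffef
  rot[6] = ffege$gffeff
  rot[7] = fege$gffefff
  rot[8] = ege$gffeffff
  rot[9] = ge$gffeffffe
  rot[10] = e$gffeffffeg
  rot[11] = $gffeffffege
Sorted (with $ < everything):
  sorted[0] = $gffeffffege  (last char: 'e')
  sorted[1] = e$gffeffffeg  (last char: 'g')
  sorted[2] = effffege$gff  (last char: 'f')
  sorted[3] = ege$gffeffff  (last char: 'f')
  sorted[4] = feffffege$gf  (last char: 'f')
  sorted[5] = fege$gffefff  (last char: 'f')
  sorted[6] = ffeffffege$g  (last char: 'g')
  sorted[7] = ffege$gffeff  (last char: 'f')
  sorted[8] = fffege$gffef  (last char: 'f')
  sorted[9] = ffffege$gffe  (last char: 'e')
  sorted[10] = ge$gffeffffe  (last char: 'e')
  sorted[11] = gffeffffege$  (last char: '$')
Last column: egffffgffee$
Original string S is at sorted index 11

Answer: egffffgffee$
11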